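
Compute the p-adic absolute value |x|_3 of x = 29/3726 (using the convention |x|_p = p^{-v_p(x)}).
|29/3726|_3 = 81

Step 1 — compute v_3(x) by factoring powers of 3 out of the numerator and denominator: v_3(29/3726) = -4. Step 2 — apply |x|_p = p^{-v_p(x)} = 3^{4} = 81.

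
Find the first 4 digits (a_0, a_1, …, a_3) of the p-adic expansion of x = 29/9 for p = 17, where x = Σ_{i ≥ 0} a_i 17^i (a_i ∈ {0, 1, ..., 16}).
(a_0, …, a_3) = (7, 13, 3, 13)

v_17(29/9) = 0 (numerator and denominator both coprime to 17), so x ∈ ℤ_17^×. Compute digits iteratively via a_i = x_i mod 17, x_{i+1} = (x_i − a_i)/17, with x_0 = x:
  x_0 = 29/9;  a_0 = 7;  x_1 = (x_0 − 7)/17 = -2/9
  x_1 = -2/9;  a_1 = 13;  x_2 = (x_1 − 13)/17 = -7/9
  x_2 = -7/9;  a_2 = 3;  x_3 = (x_2 − 3)/17 = -2/9
  x_3 = -2/9;  a_3 = 13;  x_4 = (x_3 − 13)/17 = -7/9
Digits: (7, 13, 3, 13).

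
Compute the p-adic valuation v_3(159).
v_3(159) = 1

v_3(n) is the largest exponent k such that 3^k divides n. Factor out: 159 = 3^1 · 53. (Sign doesn't affect v_p.) So v_3(159) = 1.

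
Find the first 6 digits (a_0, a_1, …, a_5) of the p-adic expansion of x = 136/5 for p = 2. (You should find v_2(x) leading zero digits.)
(a_0, …, a_5) = (0, 0, 0, 1, 0, 1)

v_2(136/5) = 3, so a_0 = ... = a_2 = 0. Factor out: x = 2^3 · u with u = 17/5 a unit in ℤ_2. Expand u iteratively via a_{v+i} = u_i mod 2, u_{i+1} = (u_i − a_{v+i})/2:
  u_0 = 17/5;  a_3 = 1;  u_1 = (u_0 − 1)/2 = 6/5
  u_1 = 6/5;  a_4 = 0;  u_2 = (u_1 − 0)/2 = 3/5
  u_2 = 3/5;  a_5 = 1;  u_3 = (u_2 − 1)/2 = -1/5
Digits: (0, 0, 0, 1, 0, 1).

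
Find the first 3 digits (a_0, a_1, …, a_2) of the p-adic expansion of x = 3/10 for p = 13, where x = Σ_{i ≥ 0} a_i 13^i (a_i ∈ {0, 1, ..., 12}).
(a_0, …, a_2) = (12, 3, 1)

v_13(3/10) = 0 (numerator and denominator both coprime to 13), so x ∈ ℤ_13^×. Compute digits iteratively via a_i = x_i mod 13, x_{i+1} = (x_i − a_i)/13, with x_0 = x:
  x_0 = 3/10;  a_0 = 12;  x_1 = (x_0 − 12)/13 = -9/10
  x_1 = -9/10;  a_1 = 3;  x_2 = (x_1 − 3)/13 = -3/10
  x_2 = -3/10;  a_2 = 1;  x_3 = (x_2 − 1)/13 = -1/10
Digits: (12, 3, 1).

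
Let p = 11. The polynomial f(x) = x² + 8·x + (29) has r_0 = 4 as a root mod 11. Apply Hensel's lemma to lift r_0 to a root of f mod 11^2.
r_1 = 37 (mod 121)

Hensel: r_{i+1} = r_i − f(r_i)·(f′(r_i))^{-1} mod 11^{i+2}, f′(x) = 2x + 8. Iterate:
  r_0 = 4 (mod 11)
  r_1 = 37 (mod 121)
Final: r = 37 satisfies f(r) ≡ 0 mod 11^2.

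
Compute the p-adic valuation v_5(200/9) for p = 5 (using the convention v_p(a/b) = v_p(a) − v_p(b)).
v_5(200/9) = 2

Factor powers of 5 from the numerator and denominator of the reduced fraction: 200 = 5^2 · 8 and 9 = 5^0 · 9. Apply v_p(a/b) = v_p(a) − v_p(b): v_5(200/9) = 2 − 0 = 2.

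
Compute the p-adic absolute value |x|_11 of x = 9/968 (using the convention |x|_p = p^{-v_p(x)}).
|9/968|_11 = 121

Step 1 — compute v_11(x) by factoring powers of 11 out of the numerator and denominator: v_11(9/968) = -2. Step 2 — apply |x|_p = p^{-v_p(x)} = 11^{2} = 121.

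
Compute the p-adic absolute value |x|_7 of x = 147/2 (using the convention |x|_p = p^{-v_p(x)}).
|147/2|_7 = 1/49

Step 1 — compute v_7(x) by factoring powers of 7 out of the numerator and denominator: v_7(147/2) = 2. Step 2 — apply |x|_p = p^{-v_p(x)} = 7^{-2} = 1/49.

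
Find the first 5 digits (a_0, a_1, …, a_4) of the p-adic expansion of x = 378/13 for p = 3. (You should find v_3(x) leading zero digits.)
(a_0, …, a_4) = (0, 0, 0, 2, 2)

v_3(378/13) = 3, so a_0 = ... = a_2 = 0. Factor out: x = 3^3 · u with u = 14/13 a unit in ℤ_3. Expand u iteratively via a_{v+i} = u_i mod 3, u_{i+1} = (u_i − a_{v+i})/3:
  u_0 = 14/13;  a_3 = 2;  u_1 = (u_0 − 2)/3 = -4/13
  u_1 = -4/13;  a_4 = 2;  u_2 = (u_1 − 2)/3 = -10/13
Digits: (0, 0, 0, 2, 2).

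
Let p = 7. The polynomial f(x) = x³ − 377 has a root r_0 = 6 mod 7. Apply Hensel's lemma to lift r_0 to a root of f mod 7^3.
r_2 = 223 (mod 343)

Hensel: r_{i+1} = r_i − f(r_i)/f′(r_i) mod 7^{i+2}, where f′(x) = 3x². Iterate:
  r_0 = 6 (mod 7)
  r_1 = 27 (mod 49)
  r_2 = 223 (mod 343)
Final: r = 223 with f(r) ≡ 0 mod 7^3.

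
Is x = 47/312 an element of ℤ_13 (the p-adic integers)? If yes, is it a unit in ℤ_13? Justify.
x ∉ ℤ_13 (v_13(x) = -1 < 0)

ℤ_13 = {x ∈ ℚ_13 : v_13(x) ≥ 0} and ℤ_13^× = {x ∈ ℤ_13 : v_13(x) = 0}. Here v_13(47/312) = v_13(num) − v_13(den) = -1; compare against these criteria.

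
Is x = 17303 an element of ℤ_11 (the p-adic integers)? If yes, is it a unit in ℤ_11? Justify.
x ∈ ℤ_11 but not a unit; v_11(x) = 3 > 0

ℤ_11 = {x ∈ ℚ_11 : v_11(x) ≥ 0} and ℤ_11^× = {x ∈ ℤ_11 : v_11(x) = 0}. Here v_11(17303) = v_11(num) − v_11(den) = 3; compare against these criteria.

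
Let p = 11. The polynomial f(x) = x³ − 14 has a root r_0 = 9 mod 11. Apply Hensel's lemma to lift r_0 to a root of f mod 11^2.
r_1 = 20 (mod 121)

Hensel: r_{i+1} = r_i − f(r_i)/f′(r_i) mod 11^{i+2}, where f′(x) = 3x². Iterate:
  r_0 = 9 (mod 11)
  r_1 = 20 (mod 121)
Final: r = 20 with f(r) ≡ 0 mod 11^2.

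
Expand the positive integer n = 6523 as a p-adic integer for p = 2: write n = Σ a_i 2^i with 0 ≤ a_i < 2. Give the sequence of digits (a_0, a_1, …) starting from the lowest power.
(a_0, a_1, …) = (1, 1, 0, 1, 1, 1, 1, 0, 1, 0, 0, 1, 1)

Repeated division by 2 gives the digits low-to-high: 6523 = 1 + 1·2^1 + 1·2^3 + 1·2^4 + 1·2^5 + 1·2^6 + 1·2^8 + 1·2^11 + 1·2^12. Digit sequence: (1, 1, 0, 1, 1, 1, 1, 0, 1, 0, 0, 1, 1).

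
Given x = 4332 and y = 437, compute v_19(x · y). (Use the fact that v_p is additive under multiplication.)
v_19(1893084) = 3

v_p(x) = 2 (factor: 4332 = 19^2 · 12); v_p(y) = 1 (factor: 437 = 19^1 · 23). Additivity: v_p(xy) = v_p(x) + v_p(y) = 2 + 1 = 3. (Direct check: xy = 1893084 = 19^3 · (276).)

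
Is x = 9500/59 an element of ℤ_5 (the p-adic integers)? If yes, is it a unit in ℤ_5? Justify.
x ∈ ℤ_5 but not a unit; v_5(x) = 3 > 0

ℤ_5 = {x ∈ ℚ_5 : v_5(x) ≥ 0} and ℤ_5^× = {x ∈ ℤ_5 : v_5(x) = 0}. Here v_5(9500/59) = v_5(num) − v_5(den) = 3; compare against these criteria.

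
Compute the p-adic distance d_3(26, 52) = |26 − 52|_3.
d_3(26, 52) = 1

Step 1 — x − y = 26 − 52 = -26. Step 2 — v_3(-26) = 0 (factor: -26 = −(3^0 · 26); the sign does not affect v_p). Step 3 — |x − y|_3 = 3^{0} = 1.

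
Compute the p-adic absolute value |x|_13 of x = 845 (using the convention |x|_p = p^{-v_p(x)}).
|845|_13 = 1/169

Step 1 — compute v_13(x) by factoring powers of 13 out of the numerator and denominator: v_13(845) = 2. Step 2 — apply |x|_p = p^{-v_p(x)} = 13^{-2} = 1/169.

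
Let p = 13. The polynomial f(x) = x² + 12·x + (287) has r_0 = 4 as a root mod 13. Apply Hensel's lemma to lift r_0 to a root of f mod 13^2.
r_1 = 147 (mod 169)

Hensel: r_{i+1} = r_i − f(r_i)·(f′(r_i))^{-1} mod 13^{i+2}, f′(x) = 2x + 12. Iterate:
  r_0 = 4 (mod 13)
  r_1 = 147 (mod 169)
Final: r = 147 satisfies f(r) ≡ 0 mod 13^2.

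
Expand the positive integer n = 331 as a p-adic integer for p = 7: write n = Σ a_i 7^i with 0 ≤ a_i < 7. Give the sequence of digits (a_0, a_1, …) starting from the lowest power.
(a_0, a_1, …) = (2, 5, 6)

Repeated division by 7 gives the digits low-to-high: 331 = 2 + 5·7^1 + 6·7^2. Digit sequence: (2, 5, 6).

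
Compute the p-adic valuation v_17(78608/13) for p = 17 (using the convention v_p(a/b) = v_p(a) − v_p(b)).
v_17(78608/13) = 3

Factor powers of 17 from the numerator and denominator of the reduced fraction: 78608 = 17^3 · 16 and 13 = 17^0 · 13. Apply v_p(a/b) = v_p(a) − v_p(b): v_17(78608/13) = 3 − 0 = 3.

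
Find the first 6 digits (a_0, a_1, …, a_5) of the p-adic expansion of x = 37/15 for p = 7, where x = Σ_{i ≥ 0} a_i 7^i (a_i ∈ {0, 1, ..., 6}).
(a_0, …, a_5) = (2, 1, 5, 3, 6, 0)

v_7(37/15) = 0 (numerator and denominator both coprime to 7), so x ∈ ℤ_7^×. Compute digits iteratively via a_i = x_i mod 7, x_{i+1} = (x_i − a_i)/7, with x_0 = x:
  x_0 = 37/15;  a_0 = 2;  x_1 = (x_0 − 2)/7 = 1/15
  x_1 = 1/15;  a_1 = 1;  x_2 = (x_1 − 1)/7 = -2/15
  x_2 = -2/15;  a_2 = 5;  x_3 = (x_2 − 5)/7 = -11/15
  x_3 = -11/15;  a_3 = 3;  x_4 = (x_3 − 3)/7 = -8/15
  x_4 = -8/15;  a_4 = 6;  x_5 = (x_4 − 6)/7 = -14/15
  x_5 = -14/15;  a_5 = 0;  x_6 = (x_5 − 0)/7 = -2/15
Digits: (2, 1, 5, 3, 6, 0).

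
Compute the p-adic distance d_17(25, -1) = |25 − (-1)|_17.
d_17(25, -1) = 1

Step 1 — x − y = 25 − (-1) = 26. Step 2 — v_17(26) = 0 (factor: 26 = (17^0 · 26); the sign does not affect v_p). Step 3 — |x − y|_17 = 17^{0} = 1.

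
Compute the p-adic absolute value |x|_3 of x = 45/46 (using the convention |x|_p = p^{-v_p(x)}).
|45/46|_3 = 1/9

Step 1 — compute v_3(x) by factoring powers of 3 out of the numerator and denominator: v_3(45/46) = 2. Step 2 — apply |x|_p = p^{-v_p(x)} = 3^{-2} = 1/9.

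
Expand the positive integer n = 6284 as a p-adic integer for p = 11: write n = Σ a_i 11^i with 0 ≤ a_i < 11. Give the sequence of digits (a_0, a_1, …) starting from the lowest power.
(a_0, a_1, …) = (3, 10, 7, 4)

Repeated division by 11 gives the digits low-to-high: 6284 = 3 + 10·11^1 + 7·11^2 + 4·11^3. Digit sequence: (3, 10, 7, 4).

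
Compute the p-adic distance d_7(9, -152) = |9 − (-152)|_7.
d_7(9, -152) = 1/7

Step 1 — x − y = 9 − (-152) = 161. Step 2 — v_7(161) = 1 (factor: 161 = (7^1 · 23); the sign does not affect v_p). Step 3 — |x − y|_7 = 7^{-1} = 1/7.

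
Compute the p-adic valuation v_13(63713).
v_13(63713) = 3

v_13(n) is the largest exponent k such that 13^k divides n. Factor out: 63713 = 13^3 · 29. (Sign doesn't affect v_p.) So v_13(63713) = 3.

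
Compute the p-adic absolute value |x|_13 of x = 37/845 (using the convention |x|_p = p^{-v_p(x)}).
|37/845|_13 = 169

Step 1 — compute v_13(x) by factoring powers of 13 out of the numerator and denominator: v_13(37/845) = -2. Step 2 — apply |x|_p = p^{-v_p(x)} = 13^{2} = 169.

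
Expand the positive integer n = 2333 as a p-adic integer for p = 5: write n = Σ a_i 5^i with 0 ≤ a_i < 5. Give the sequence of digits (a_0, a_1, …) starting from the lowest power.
(a_0, a_1, …) = (3, 1, 3, 3, 3)

Repeated division by 5 gives the digits low-to-high: 2333 = 3 + 1·5^1 + 3·5^2 + 3·5^3 + 3·5^4. Digit sequence: (3, 1, 3, 3, 3).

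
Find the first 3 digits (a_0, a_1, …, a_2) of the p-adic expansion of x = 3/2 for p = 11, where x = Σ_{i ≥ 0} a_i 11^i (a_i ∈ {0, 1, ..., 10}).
(a_0, …, a_2) = (7, 5, 5)

v_11(3/2) = 0 (numerator and denominator both coprime to 11), so x ∈ ℤ_11^×. Compute digits iteratively via a_i = x_i mod 11, x_{i+1} = (x_i − a_i)/11, with x_0 = x:
  x_0 = 3/2;  a_0 = 7;  x_1 = (x_0 − 7)/11 = -1/2
  x_1 = -1/2;  a_1 = 5;  x_2 = (x_1 − 5)/11 = -1/2
  x_2 = -1/2;  a_2 = 5;  x_3 = (x_2 − 5)/11 = -1/2
Digits: (7, 5, 5).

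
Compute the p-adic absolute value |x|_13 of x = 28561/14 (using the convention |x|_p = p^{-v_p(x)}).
|28561/14|_13 = 1/28561

Step 1 — compute v_13(x) by factoring powers of 13 out of the numerator and denominator: v_13(28561/14) = 4. Step 2 — apply |x|_p = p^{-v_p(x)} = 13^{-4} = 1/28561.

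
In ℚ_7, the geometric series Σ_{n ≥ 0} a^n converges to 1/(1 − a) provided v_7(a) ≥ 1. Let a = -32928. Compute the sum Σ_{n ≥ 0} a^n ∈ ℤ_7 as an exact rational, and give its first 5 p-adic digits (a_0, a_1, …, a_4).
Σ a^n = 1/(1 − a) = 1/32929;  first 5 digits = (1, 0, 0, 2, 0)

v_7(a) = 3 ≥ 1, so the series converges in ℤ_7 to 1/(1 − a) = 1/(1 − (-32928)) = 1/32929. Expand this rational in ℤ_7: compute digits iteratively via d_i = x_i mod 7, x_{i+1} = (x_i − d_i)/7. The first 5 digits are (1, 0, 0, 2, 0).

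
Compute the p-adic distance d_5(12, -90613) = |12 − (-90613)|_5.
d_5(12, -90613) = 1/3125

Step 1 — x − y = 12 − (-90613) = 90625. Step 2 — v_5(90625) = 5 (factor: 90625 = (5^5 · 29); the sign does not affect v_p). Step 3 — |x − y|_5 = 5^{-5} = 1/3125.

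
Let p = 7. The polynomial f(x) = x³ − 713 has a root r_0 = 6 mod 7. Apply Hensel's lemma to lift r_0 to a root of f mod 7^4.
r_3 = 286 (mod 2401)

Hensel: r_{i+1} = r_i − f(r_i)/f′(r_i) mod 7^{i+2}, where f′(x) = 3x². Iterate:
  r_0 = 6 (mod 7)
  r_1 = 41 (mod 49)
  r_2 = 286 (mod 343)
  r_3 = 286 (mod 2401)
Final: r = 286 with f(r) ≡ 0 mod 7^4.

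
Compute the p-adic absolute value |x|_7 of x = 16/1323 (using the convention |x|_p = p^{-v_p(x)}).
|16/1323|_7 = 49

Step 1 — compute v_7(x) by factoring powers of 7 out of the numerator and denominator: v_7(16/1323) = -2. Step 2 — apply |x|_p = p^{-v_p(x)} = 7^{2} = 49.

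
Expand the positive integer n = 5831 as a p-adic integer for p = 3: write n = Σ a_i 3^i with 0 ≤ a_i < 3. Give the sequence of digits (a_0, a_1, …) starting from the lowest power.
(a_0, a_1, …) = (2, 2, 2, 2, 2, 2, 1, 2)

Repeated division by 3 gives the digits low-to-high: 5831 = 2 + 2·3^1 + 2·3^2 + 2·3^3 + 2·3^4 + 2·3^5 + 1·3^6 + 2·3^7. Digit sequence: (2, 2, 2, 2, 2, 2, 1, 2).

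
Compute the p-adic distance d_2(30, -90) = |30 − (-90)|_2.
d_2(30, -90) = 1/8

Step 1 — x − y = 30 − (-90) = 120. Step 2 — v_2(120) = 3 (factor: 120 = (2^3 · 15); the sign does not affect v_p). Step 3 — |x − y|_2 = 2^{-3} = 1/8.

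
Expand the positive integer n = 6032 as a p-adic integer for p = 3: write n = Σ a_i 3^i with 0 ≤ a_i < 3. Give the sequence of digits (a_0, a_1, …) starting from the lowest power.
(a_0, a_1, …) = (2, 0, 1, 1, 2, 0, 2, 2)

Repeated division by 3 gives the digits low-to-high: 6032 = 2 + 1·3^2 + 1·3^3 + 2·3^4 + 2·3^6 + 2·3^7. Digit sequence: (2, 0, 1, 1, 2, 0, 2, 2).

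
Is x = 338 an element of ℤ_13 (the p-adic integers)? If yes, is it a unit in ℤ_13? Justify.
x ∈ ℤ_13 but not a unit; v_13(x) = 2 > 0

ℤ_13 = {x ∈ ℚ_13 : v_13(x) ≥ 0} and ℤ_13^× = {x ∈ ℤ_13 : v_13(x) = 0}. Here v_13(338) = v_13(num) − v_13(den) = 2; compare against these criteria.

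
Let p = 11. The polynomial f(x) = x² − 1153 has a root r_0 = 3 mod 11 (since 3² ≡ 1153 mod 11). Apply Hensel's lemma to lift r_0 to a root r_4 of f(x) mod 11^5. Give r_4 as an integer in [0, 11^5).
r_4 = 44762 (mod 161051)

Hensel's recurrence: r_{i+1} = r_i − f(r_i)·(f′(r_i))^{-1} mod 11^{i+2}, with f′(x) = 2x. Iterate:
  r_0 = 3 (mod 11)
  r_1 = 113 (mod 121)
  r_2 = 839 (mod 1331)
  r_3 = 839 (mod 14641)
  r_4 = 44762 (mod 161051)
Final: r_4 = 44762, and one checks f(r_4) ≡ 0 mod 11^5.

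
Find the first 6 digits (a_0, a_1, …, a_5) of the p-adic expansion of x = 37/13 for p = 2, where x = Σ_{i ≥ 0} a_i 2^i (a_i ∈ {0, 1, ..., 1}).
(a_0, …, a_5) = (1, 0, 0, 1, 1, 1)

v_2(37/13) = 0 (numerator and denominator both coprime to 2), so x ∈ ℤ_2^×. Compute digits iteratively via a_i = x_i mod 2, x_{i+1} = (x_i − a_i)/2, with x_0 = x:
  x_0 = 37/13;  a_0 = 1;  x_1 = (x_0 − 1)/2 = 12/13
  x_1 = 12/13;  a_1 = 0;  x_2 = (x_1 − 0)/2 = 6/13
  x_2 = 6/13;  a_2 = 0;  x_3 = (x_2 − 0)/2 = 3/13
  x_3 = 3/13;  a_3 = 1;  x_4 = (x_3 − 1)/2 = -5/13
  x_4 = -5/13;  a_4 = 1;  x_5 = (x_4 − 1)/2 = -9/13
  x_5 = -9/13;  a_5 = 1;  x_6 = (x_5 − 1)/2 = -11/13
Digits: (1, 0, 0, 1, 1, 1).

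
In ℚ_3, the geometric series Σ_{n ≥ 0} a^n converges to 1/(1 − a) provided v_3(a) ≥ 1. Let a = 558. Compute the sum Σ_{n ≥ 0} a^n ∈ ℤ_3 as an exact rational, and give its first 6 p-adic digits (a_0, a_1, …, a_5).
Σ a^n = 1/(1 − a) = -1/557;  first 6 digits = (1, 0, 2, 2, 1, 2)

v_3(a) = 2 ≥ 1, so the series converges in ℤ_3 to 1/(1 − a) = 1/(1 − 558) = -1/557. Expand this rational in ℤ_3: compute digits iteratively via d_i = x_i mod 3, x_{i+1} = (x_i − d_i)/3. The first 6 digits are (1, 0, 2, 2, 1, 2).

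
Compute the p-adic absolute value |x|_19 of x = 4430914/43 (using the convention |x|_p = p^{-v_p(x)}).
|4430914/43|_19 = 1/130321

Step 1 — compute v_19(x) by factoring powers of 19 out of the numerator and denominator: v_19(4430914/43) = 4. Step 2 — apply |x|_p = p^{-v_p(x)} = 19^{-4} = 1/130321.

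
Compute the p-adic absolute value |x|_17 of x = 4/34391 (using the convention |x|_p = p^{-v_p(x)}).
|4/34391|_17 = 4913

Step 1 — compute v_17(x) by factoring powers of 17 out of the numerator and denominator: v_17(4/34391) = -3. Step 2 — apply |x|_p = p^{-v_p(x)} = 17^{3} = 4913.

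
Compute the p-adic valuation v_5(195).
v_5(195) = 1

v_5(n) is the largest exponent k such that 5^k divides n. Factor out: 195 = 5^1 · 39. (Sign doesn't affect v_p.) So v_5(195) = 1.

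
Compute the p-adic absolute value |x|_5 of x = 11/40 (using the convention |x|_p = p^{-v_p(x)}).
|11/40|_5 = 5

Step 1 — compute v_5(x) by factoring powers of 5 out of the numerator and denominator: v_5(11/40) = -1. Step 2 — apply |x|_p = p^{-v_p(x)} = 5^{1} = 5.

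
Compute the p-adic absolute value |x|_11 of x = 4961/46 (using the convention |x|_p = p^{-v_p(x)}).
|4961/46|_11 = 1/121

Step 1 — compute v_11(x) by factoring powers of 11 out of the numerator and denominator: v_11(4961/46) = 2. Step 2 — apply |x|_p = p^{-v_p(x)} = 11^{-2} = 1/121.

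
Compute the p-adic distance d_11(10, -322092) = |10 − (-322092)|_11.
d_11(10, -322092) = 1/161051

Step 1 — x − y = 10 − (-322092) = 322102. Step 2 — v_11(322102) = 5 (factor: 322102 = (11^5 · 2); the sign does not affect v_p). Step 3 — |x − y|_11 = 11^{-5} = 1/161051.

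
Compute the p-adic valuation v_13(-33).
v_13(-33) = 0

v_13(n) is the largest exponent k such that 13^k divides n. Factor out: -33 = -13^0 · 33. (Sign doesn't affect v_p.) So v_13(-33) = 0.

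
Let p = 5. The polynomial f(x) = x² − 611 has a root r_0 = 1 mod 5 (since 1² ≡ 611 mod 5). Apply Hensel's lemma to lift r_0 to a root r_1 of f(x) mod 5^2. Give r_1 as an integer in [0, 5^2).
r_1 = 6 (mod 25)

Hensel's recurrence: r_{i+1} = r_i − f(r_i)·(f′(r_i))^{-1} mod 5^{i+2}, with f′(x) = 2x. Iterate:
  r_0 = 1 (mod 5)
  r_1 = 6 (mod 25)
Final: r_1 = 6, and one checks f(r_1) ≡ 0 mod 5^2.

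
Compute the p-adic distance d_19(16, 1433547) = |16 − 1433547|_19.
d_19(16, 1433547) = 1/130321

Step 1 — x − y = 16 − 1433547 = -1433531. Step 2 — v_19(-1433531) = 4 (factor: -1433531 = −(19^4 · 11); the sign does not affect v_p). Step 3 — |x − y|_19 = 19^{-4} = 1/130321.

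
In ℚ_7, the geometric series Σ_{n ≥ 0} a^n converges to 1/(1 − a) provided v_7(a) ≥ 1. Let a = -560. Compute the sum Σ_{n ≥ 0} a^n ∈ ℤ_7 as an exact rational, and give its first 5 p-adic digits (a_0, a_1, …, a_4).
Σ a^n = 1/(1 − a) = 1/561;  first 5 digits = (1, 4, 4, 3, 1)

v_7(a) = 1 ≥ 1, so the series converges in ℤ_7 to 1/(1 − a) = 1/(1 − (-560)) = 1/561. Expand this rational in ℤ_7: compute digits iteratively via d_i = x_i mod 7, x_{i+1} = (x_i − d_i)/7. The first 5 digits are (1, 4, 4, 3, 1).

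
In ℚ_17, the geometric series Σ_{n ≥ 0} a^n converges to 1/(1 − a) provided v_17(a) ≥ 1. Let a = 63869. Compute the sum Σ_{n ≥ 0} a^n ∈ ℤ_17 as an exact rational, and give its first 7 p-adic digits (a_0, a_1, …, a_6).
Σ a^n = 1/(1 − a) = -1/63868;  first 7 digits = (1, 0, 0, 13, 0, 0, 16)

v_17(a) = 3 ≥ 1, so the series converges in ℤ_17 to 1/(1 − a) = 1/(1 − 63869) = -1/63868. Expand this rational in ℤ_17: compute digits iteratively via d_i = x_i mod 17, x_{i+1} = (x_i − d_i)/17. The first 7 digits are (1, 0, 0, 13, 0, 0, 16).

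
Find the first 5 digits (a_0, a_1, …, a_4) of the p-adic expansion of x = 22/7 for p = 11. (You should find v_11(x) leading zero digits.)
(a_0, …, a_4) = (0, 5, 9, 7, 4)

v_11(22/7) = 1, so a_0 = ... = a_0 = 0. Factor out: x = 11^1 · u with u = 2/7 a unit in ℤ_11. Expand u iteratively via a_{v+i} = u_i mod 11, u_{i+1} = (u_i − a_{v+i})/11:
  u_0 = 2/7;  a_1 = 5;  u_1 = (u_0 − 5)/11 = -3/7
  u_1 = -3/7;  a_2 = 9;  u_2 = (u_1 − 9)/11 = -6/7
  u_2 = -6/7;  a_3 = 7;  u_3 = (u_2 − 7)/11 = -5/7
  u_3 = -5/7;  a_4 = 4;  u_4 = (u_3 − 4)/11 = -3/7
Digits: (0, 5, 9, 7, 4).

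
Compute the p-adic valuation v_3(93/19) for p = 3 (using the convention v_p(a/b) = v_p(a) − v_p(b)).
v_3(93/19) = 1

Factor powers of 3 from the numerator and denominator of the reduced fraction: 93 = 3^1 · 31 and 19 = 3^0 · 19. Apply v_p(a/b) = v_p(a) − v_p(b): v_3(93/19) = 1 − 0 = 1.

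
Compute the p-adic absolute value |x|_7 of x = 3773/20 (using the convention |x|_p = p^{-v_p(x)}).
|3773/20|_7 = 1/343

Step 1 — compute v_7(x) by factoring powers of 7 out of the numerator and denominator: v_7(3773/20) = 3. Step 2 — apply |x|_p = p^{-v_p(x)} = 7^{-3} = 1/343.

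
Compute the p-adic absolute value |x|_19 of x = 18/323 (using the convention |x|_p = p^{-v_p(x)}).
|18/323|_19 = 19

Step 1 — compute v_19(x) by factoring powers of 19 out of the numerator and denominator: v_19(18/323) = -1. Step 2 — apply |x|_p = p^{-v_p(x)} = 19^{1} = 19.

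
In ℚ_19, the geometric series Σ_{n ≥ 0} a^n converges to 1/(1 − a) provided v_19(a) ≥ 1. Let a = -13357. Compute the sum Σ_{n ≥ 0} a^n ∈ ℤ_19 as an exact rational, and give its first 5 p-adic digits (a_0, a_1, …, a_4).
Σ a^n = 1/(1 − a) = 1/13358;  first 5 digits = (1, 0, 1, 17, 0)

v_19(a) = 2 ≥ 1, so the series converges in ℤ_19 to 1/(1 − a) = 1/(1 − (-13357)) = 1/13358. Expand this rational in ℤ_19: compute digits iteratively via d_i = x_i mod 19, x_{i+1} = (x_i − d_i)/19. The first 5 digits are (1, 0, 1, 17, 0).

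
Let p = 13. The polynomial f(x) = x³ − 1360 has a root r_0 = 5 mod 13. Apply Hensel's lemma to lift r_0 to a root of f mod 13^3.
r_2 = 889 (mod 2197)

Hensel: r_{i+1} = r_i − f(r_i)/f′(r_i) mod 13^{i+2}, where f′(x) = 3x². Iterate:
  r_0 = 5 (mod 13)
  r_1 = 44 (mod 169)
  r_2 = 889 (mod 2197)
Final: r = 889 with f(r) ≡ 0 mod 13^3.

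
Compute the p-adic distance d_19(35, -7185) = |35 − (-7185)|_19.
d_19(35, -7185) = 1/361

Step 1 — x − y = 35 − (-7185) = 7220. Step 2 — v_19(7220) = 2 (factor: 7220 = (19^2 · 20); the sign does not affect v_p). Step 3 — |x − y|_19 = 19^{-2} = 1/361.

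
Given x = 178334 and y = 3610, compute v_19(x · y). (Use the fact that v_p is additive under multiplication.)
v_19(643785740) = 5

v_p(x) = 3 (factor: 178334 = 19^3 · 26); v_p(y) = 2 (factor: 3610 = 19^2 · 10). Additivity: v_p(xy) = v_p(x) + v_p(y) = 3 + 2 = 5. (Direct check: xy = 643785740 = 19^5 · (260).)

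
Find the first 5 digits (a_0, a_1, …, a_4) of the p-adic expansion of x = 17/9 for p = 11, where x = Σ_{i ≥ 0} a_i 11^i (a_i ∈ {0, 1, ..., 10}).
(a_0, …, a_4) = (8, 8, 9, 4, 2)

v_11(17/9) = 0 (numerator and denominator both coprime to 11), so x ∈ ℤ_11^×. Compute digits iteratively via a_i = x_i mod 11, x_{i+1} = (x_i − a_i)/11, with x_0 = x:
  x_0 = 17/9;  a_0 = 8;  x_1 = (x_0 − 8)/11 = -5/9
  x_1 = -5/9;  a_1 = 8;  x_2 = (x_1 − 8)/11 = -7/9
  x_2 = -7/9;  a_2 = 9;  x_3 = (x_2 − 9)/11 = -8/9
  x_3 = -8/9;  a_3 = 4;  x_4 = (x_3 − 4)/11 = -4/9
  x_4 = -4/9;  a_4 = 2;  x_5 = (x_4 − 2)/11 = -2/9
Digits: (8, 8, 9, 4, 2).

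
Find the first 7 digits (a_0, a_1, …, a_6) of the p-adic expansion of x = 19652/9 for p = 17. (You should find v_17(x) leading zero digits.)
(a_0, …, a_6) = (0, 0, 0, 8, 9, 7, 9)

v_17(19652/9) = 3, so a_0 = ... = a_2 = 0. Factor out: x = 17^3 · u with u = 4/9 a unit in ℤ_17. Expand u iteratively via a_{v+i} = u_i mod 17, u_{i+1} = (u_i − a_{v+i})/17:
  u_0 = 4/9;  a_3 = 8;  u_1 = (u_0 − 8)/17 = -4/9
  u_1 = -4/9;  a_4 = 9;  u_2 = (u_1 − 9)/17 = -5/9
  u_2 = -5/9;  a_5 = 7;  u_3 = (u_2 − 7)/17 = -4/9
  u_3 = -4/9;  a_6 = 9;  u_4 = (u_3 − 9)/17 = -5/9
Digits: (0, 0, 0, 8, 9, 7, 9).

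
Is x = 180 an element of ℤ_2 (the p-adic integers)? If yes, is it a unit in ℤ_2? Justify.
x ∈ ℤ_2 but not a unit; v_2(x) = 2 > 0

ℤ_2 = {x ∈ ℚ_2 : v_2(x) ≥ 0} and ℤ_2^× = {x ∈ ℤ_2 : v_2(x) = 0}. Here v_2(180) = v_2(num) − v_2(den) = 2; compare against these criteria.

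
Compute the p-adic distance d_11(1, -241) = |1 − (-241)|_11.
d_11(1, -241) = 1/121

Step 1 — x − y = 1 − (-241) = 242. Step 2 — v_11(242) = 2 (factor: 242 = (11^2 · 2); the sign does not affect v_p). Step 3 — |x − y|_11 = 11^{-2} = 1/121.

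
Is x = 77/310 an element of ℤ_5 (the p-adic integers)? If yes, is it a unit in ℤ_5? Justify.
x ∉ ℤ_5 (v_5(x) = -1 < 0)

ℤ_5 = {x ∈ ℚ_5 : v_5(x) ≥ 0} and ℤ_5^× = {x ∈ ℤ_5 : v_5(x) = 0}. Here v_5(77/310) = v_5(num) − v_5(den) = -1; compare against these criteria.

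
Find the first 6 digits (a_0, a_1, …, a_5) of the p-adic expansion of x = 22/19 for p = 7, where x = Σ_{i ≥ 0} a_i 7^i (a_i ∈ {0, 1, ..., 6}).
(a_0, …, a_5) = (3, 6, 5, 1, 6, 5)

v_7(22/19) = 0 (numerator and denominator both coprime to 7), so x ∈ ℤ_7^×. Compute digits iteratively via a_i = x_i mod 7, x_{i+1} = (x_i − a_i)/7, with x_0 = x:
  x_0 = 22/19;  a_0 = 3;  x_1 = (x_0 − 3)/7 = -5/19
  x_1 = -5/19;  a_1 = 6;  x_2 = (x_1 − 6)/7 = -17/19
  x_2 = -17/19;  a_2 = 5;  x_3 = (x_2 − 5)/7 = -16/19
  x_3 = -16/19;  a_3 = 1;  x_4 = (x_3 − 1)/7 = -5/19
  x_4 = -5/19;  a_4 = 6;  x_5 = (x_4 − 6)/7 = -17/19
  x_5 = -17/19;  a_5 = 5;  x_6 = (x_5 − 5)/7 = -16/19
Digits: (3, 6, 5, 1, 6, 5).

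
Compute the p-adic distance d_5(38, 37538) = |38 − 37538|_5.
d_5(38, 37538) = 1/3125

Step 1 — x − y = 38 − 37538 = -37500. Step 2 — v_5(-37500) = 5 (factor: -37500 = −(5^5 · 12); the sign does not affect v_p). Step 3 — |x − y|_5 = 5^{-5} = 1/3125.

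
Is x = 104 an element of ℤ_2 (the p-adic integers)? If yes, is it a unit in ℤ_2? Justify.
x ∈ ℤ_2 but not a unit; v_2(x) = 3 > 0

ℤ_2 = {x ∈ ℚ_2 : v_2(x) ≥ 0} and ℤ_2^× = {x ∈ ℤ_2 : v_2(x) = 0}. Here v_2(104) = v_2(num) − v_2(den) = 3; compare against these criteria.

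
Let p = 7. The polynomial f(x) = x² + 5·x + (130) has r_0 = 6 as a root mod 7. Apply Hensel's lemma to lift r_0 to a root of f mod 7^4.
r_3 = 2113 (mod 2401)

Hensel: r_{i+1} = r_i − f(r_i)·(f′(r_i))^{-1} mod 7^{i+2}, f′(x) = 2x + 5. Iterate:
  r_0 = 6 (mod 7)
  r_1 = 6 (mod 49)
  r_2 = 55 (mod 343)
  r_3 = 2113 (mod 2401)
Final: r = 2113 satisfies f(r) ≡ 0 mod 7^4.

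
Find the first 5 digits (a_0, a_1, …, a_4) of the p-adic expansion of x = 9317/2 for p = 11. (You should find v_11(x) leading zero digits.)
(a_0, …, a_4) = (0, 0, 0, 9, 5)

v_11(9317/2) = 3, so a_0 = ... = a_2 = 0. Factor out: x = 11^3 · u with u = 7/2 a unit in ℤ_11. Expand u iteratively via a_{v+i} = u_i mod 11, u_{i+1} = (u_i − a_{v+i})/11:
  u_0 = 7/2;  a_3 = 9;  u_1 = (u_0 − 9)/11 = -1/2
  u_1 = -1/2;  a_4 = 5;  u_2 = (u_1 − 5)/11 = -1/2
Digits: (0, 0, 0, 9, 5).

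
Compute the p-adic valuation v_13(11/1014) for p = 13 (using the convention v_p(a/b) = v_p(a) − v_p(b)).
v_13(11/1014) = -2

Factor powers of 13 from the numerator and denominator of the reduced fraction: 11 = 13^0 · 11 and 1014 = 13^2 · 6. Apply v_p(a/b) = v_p(a) − v_p(b): v_13(11/1014) = 0 − 2 = -2.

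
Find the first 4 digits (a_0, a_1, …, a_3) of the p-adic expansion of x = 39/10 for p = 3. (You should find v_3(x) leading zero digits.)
(a_0, …, a_3) = (0, 1, 1, 0)

v_3(39/10) = 1, so a_0 = ... = a_0 = 0. Factor out: x = 3^1 · u with u = 13/10 a unit in ℤ_3. Expand u iteratively via a_{v+i} = u_i mod 3, u_{i+1} = (u_i − a_{v+i})/3:
  u_0 = 13/10;  a_1 = 1;  u_1 = (u_0 − 1)/3 = 1/10
  u_1 = 1/10;  a_2 = 1;  u_2 = (u_1 − 1)/3 = -3/10
  u_2 = -3/10;  a_3 = 0;  u_3 = (u_2 − 0)/3 = -1/10
Digits: (0, 1, 1, 0).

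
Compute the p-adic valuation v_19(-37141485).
v_19(-37141485) = 5

v_19(n) is the largest exponent k such that 19^k divides n. Factor out: -37141485 = -19^5 · 15. (Sign doesn't affect v_p.) So v_19(-37141485) = 5.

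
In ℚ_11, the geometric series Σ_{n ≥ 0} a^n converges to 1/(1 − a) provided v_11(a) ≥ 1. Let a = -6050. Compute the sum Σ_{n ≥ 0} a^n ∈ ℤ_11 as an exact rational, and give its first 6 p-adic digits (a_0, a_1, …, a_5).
Σ a^n = 1/(1 − a) = 1/6051;  first 6 digits = (1, 0, 5, 6, 2, 7)

v_11(a) = 2 ≥ 1, so the series converges in ℤ_11 to 1/(1 − a) = 1/(1 − (-6050)) = 1/6051. Expand this rational in ℤ_11: compute digits iteratively via d_i = x_i mod 11, x_{i+1} = (x_i − d_i)/11. The first 6 digits are (1, 0, 5, 6, 2, 7).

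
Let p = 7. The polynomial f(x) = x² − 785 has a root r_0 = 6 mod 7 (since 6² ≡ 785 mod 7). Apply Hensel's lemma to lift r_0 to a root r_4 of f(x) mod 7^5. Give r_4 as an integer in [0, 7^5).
r_4 = 9211 (mod 16807)

Hensel's recurrence: r_{i+1} = r_i − f(r_i)·(f′(r_i))^{-1} mod 7^{i+2}, with f′(x) = 2x. Iterate:
  r_0 = 6 (mod 7)
  r_1 = 48 (mod 49)
  r_2 = 293 (mod 343)
  r_3 = 2008 (mod 2401)
  r_4 = 9211 (mod 16807)
Final: r_4 = 9211, and one checks f(r_4) ≡ 0 mod 7^5.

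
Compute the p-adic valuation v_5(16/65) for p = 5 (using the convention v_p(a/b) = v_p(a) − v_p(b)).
v_5(16/65) = -1

Factor powers of 5 from the numerator and denominator of the reduced fraction: 16 = 5^0 · 16 and 65 = 5^1 · 13. Apply v_p(a/b) = v_p(a) − v_p(b): v_5(16/65) = 0 − 1 = -1.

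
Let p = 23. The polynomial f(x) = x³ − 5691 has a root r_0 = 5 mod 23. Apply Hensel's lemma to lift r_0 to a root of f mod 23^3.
r_2 = 3225 (mod 12167)

Hensel: r_{i+1} = r_i − f(r_i)/f′(r_i) mod 23^{i+2}, where f′(x) = 3x². Iterate:
  r_0 = 5 (mod 23)
  r_1 = 51 (mod 529)
  r_2 = 3225 (mod 12167)
Final: r = 3225 with f(r) ≡ 0 mod 23^3.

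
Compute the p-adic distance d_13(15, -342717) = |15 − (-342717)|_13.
d_13(15, -342717) = 1/28561

Step 1 — x − y = 15 − (-342717) = 342732. Step 2 — v_13(342732) = 4 (factor: 342732 = (13^4 · 12); the sign does not affect v_p). Step 3 — |x − y|_13 = 13^{-4} = 1/28561.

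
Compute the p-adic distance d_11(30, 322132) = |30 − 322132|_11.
d_11(30, 322132) = 1/161051

Step 1 — x − y = 30 − 322132 = -322102. Step 2 — v_11(-322102) = 5 (factor: -322102 = −(11^5 · 2); the sign does not affect v_p). Step 3 — |x − y|_11 = 11^{-5} = 1/161051.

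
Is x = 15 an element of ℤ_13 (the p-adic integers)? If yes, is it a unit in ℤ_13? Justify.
x ∈ ℤ_13^× (unit); v_13(x) = 0

ℤ_13 = {x ∈ ℚ_13 : v_13(x) ≥ 0} and ℤ_13^× = {x ∈ ℤ_13 : v_13(x) = 0}. Here v_13(15) = v_13(num) − v_13(den) = 0; compare against these criteria.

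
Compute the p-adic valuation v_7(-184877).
v_7(-184877) = 5

v_7(n) is the largest exponent k such that 7^k divides n. Factor out: -184877 = -7^5 · 11. (Sign doesn't affect v_p.) So v_7(-184877) = 5.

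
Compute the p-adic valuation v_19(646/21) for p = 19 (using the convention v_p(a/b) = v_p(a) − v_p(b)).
v_19(646/21) = 1

Factor powers of 19 from the numerator and denominator of the reduced fraction: 646 = 19^1 · 34 and 21 = 19^0 · 21. Apply v_p(a/b) = v_p(a) − v_p(b): v_19(646/21) = 1 − 0 = 1.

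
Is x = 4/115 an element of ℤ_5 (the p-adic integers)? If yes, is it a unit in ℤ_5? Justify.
x ∉ ℤ_5 (v_5(x) = -1 < 0)

ℤ_5 = {x ∈ ℚ_5 : v_5(x) ≥ 0} and ℤ_5^× = {x ∈ ℤ_5 : v_5(x) = 0}. Here v_5(4/115) = v_5(num) − v_5(den) = -1; compare against these criteria.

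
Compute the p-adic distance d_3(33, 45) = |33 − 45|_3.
d_3(33, 45) = 1/3

Step 1 — x − y = 33 − 45 = -12. Step 2 — v_3(-12) = 1 (factor: -12 = −(3^1 · 4); the sign does not affect v_p). Step 3 — |x − y|_3 = 3^{-1} = 1/3.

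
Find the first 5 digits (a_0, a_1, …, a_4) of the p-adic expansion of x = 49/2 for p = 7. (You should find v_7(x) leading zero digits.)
(a_0, …, a_4) = (0, 0, 4, 3, 3)

v_7(49/2) = 2, so a_0 = ... = a_1 = 0. Factor out: x = 7^2 · u with u = 1/2 a unit in ℤ_7. Expand u iteratively via a_{v+i} = u_i mod 7, u_{i+1} = (u_i − a_{v+i})/7:
  u_0 = 1/2;  a_2 = 4;  u_1 = (u_0 − 4)/7 = -1/2
  u_1 = -1/2;  a_3 = 3;  u_2 = (u_1 − 3)/7 = -1/2
  u_2 = -1/2;  a_4 = 3;  u_3 = (u_2 − 3)/7 = -1/2
Digits: (0, 0, 4, 3, 3).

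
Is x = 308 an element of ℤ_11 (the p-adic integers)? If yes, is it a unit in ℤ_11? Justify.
x ∈ ℤ_11 but not a unit; v_11(x) = 1 > 0

ℤ_11 = {x ∈ ℚ_11 : v_11(x) ≥ 0} and ℤ_11^× = {x ∈ ℤ_11 : v_11(x) = 0}. Here v_11(308) = v_11(num) − v_11(den) = 1; compare against these criteria.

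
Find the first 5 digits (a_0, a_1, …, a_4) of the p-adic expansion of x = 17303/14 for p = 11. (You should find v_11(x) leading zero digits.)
(a_0, …, a_4) = (0, 0, 0, 8, 8)

v_11(17303/14) = 3, so a_0 = ... = a_2 = 0. Factor out: x = 11^3 · u with u = 13/14 a unit in ℤ_11. Expand u iteratively via a_{v+i} = u_i mod 11, u_{i+1} = (u_i − a_{v+i})/11:
  u_0 = 13/14;  a_3 = 8;  u_1 = (u_0 − 8)/11 = -9/14
  u_1 = -9/14;  a_4 = 8;  u_2 = (u_1 − 8)/11 = -11/14
Digits: (0, 0, 0, 8, 8).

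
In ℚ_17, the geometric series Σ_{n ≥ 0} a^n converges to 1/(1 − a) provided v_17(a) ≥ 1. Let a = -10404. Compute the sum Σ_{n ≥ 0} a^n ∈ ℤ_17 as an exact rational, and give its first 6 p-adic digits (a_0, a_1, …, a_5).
Σ a^n = 1/(1 − a) = 1/10405;  first 6 digits = (1, 0, 15, 14, 3, 8)

v_17(a) = 2 ≥ 1, so the series converges in ℤ_17 to 1/(1 − a) = 1/(1 − (-10404)) = 1/10405. Expand this rational in ℤ_17: compute digits iteratively via d_i = x_i mod 17, x_{i+1} = (x_i − d_i)/17. The first 6 digits are (1, 0, 15, 14, 3, 8).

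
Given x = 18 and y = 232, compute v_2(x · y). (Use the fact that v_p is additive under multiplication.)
v_2(4176) = 4

v_p(x) = 1 (factor: 18 = 2^1 · 9); v_p(y) = 3 (factor: 232 = 2^3 · 29). Additivity: v_p(xy) = v_p(x) + v_p(y) = 1 + 3 = 4. (Direct check: xy = 4176 = 2^4 · (261).)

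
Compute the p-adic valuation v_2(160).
v_2(160) = 5

v_2(n) is the largest exponent k such that 2^k divides n. Factor out: 160 = 2^5 · 5. (Sign doesn't affect v_p.) So v_2(160) = 5.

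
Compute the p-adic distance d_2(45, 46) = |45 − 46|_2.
d_2(45, 46) = 1

Step 1 — x − y = 45 − 46 = -1. Step 2 — v_2(-1) = 0 (factor: -1 = −(2^0 · 1); the sign does not affect v_p). Step 3 — |x − y|_2 = 2^{0} = 1.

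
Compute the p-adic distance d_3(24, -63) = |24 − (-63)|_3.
d_3(24, -63) = 1/3

Step 1 — x − y = 24 − (-63) = 87. Step 2 — v_3(87) = 1 (factor: 87 = (3^1 · 29); the sign does not affect v_p). Step 3 — |x − y|_3 = 3^{-1} = 1/3.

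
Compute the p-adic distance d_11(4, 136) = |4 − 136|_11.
d_11(4, 136) = 1/11

Step 1 — x − y = 4 − 136 = -132. Step 2 — v_11(-132) = 1 (factor: -132 = −(11^1 · 12); the sign does not affect v_p). Step 3 — |x − y|_11 = 11^{-1} = 1/11.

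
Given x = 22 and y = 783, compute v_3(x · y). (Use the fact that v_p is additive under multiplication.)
v_3(17226) = 3

v_p(x) = 0 (factor: 22 = 3^0 · 22); v_p(y) = 3 (factor: 783 = 3^3 · 29). Additivity: v_p(xy) = v_p(x) + v_p(y) = 0 + 3 = 3. (Direct check: xy = 17226 = 3^3 · (638).)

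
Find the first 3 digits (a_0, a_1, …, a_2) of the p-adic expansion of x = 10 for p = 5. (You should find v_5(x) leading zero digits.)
(a_0, …, a_2) = (0, 2, 0)

v_5(10) = 1, so a_0 = ... = a_0 = 0. Factor out: x = 5^1 · u with u = 2 a unit in ℤ_5. Expand u iteratively via a_{v+i} = u_i mod 5, u_{i+1} = (u_i − a_{v+i})/5:
  u_0 = 2;  a_1 = 2;  u_1 = (u_0 − 2)/5 = 0
  u_1 = 0;  a_2 = 0;  u_2 = (u_1 − 0)/5 = 0
Digits: (0, 2, 0).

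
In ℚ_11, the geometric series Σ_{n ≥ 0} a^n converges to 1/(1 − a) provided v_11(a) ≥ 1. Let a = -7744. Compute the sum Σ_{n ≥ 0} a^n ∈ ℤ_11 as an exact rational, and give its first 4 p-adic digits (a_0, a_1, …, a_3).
Σ a^n = 1/(1 − a) = 1/7745;  first 4 digits = (1, 0, 2, 5)

v_11(a) = 2 ≥ 1, so the series converges in ℤ_11 to 1/(1 − a) = 1/(1 − (-7744)) = 1/7745. Expand this rational in ℤ_11: compute digits iteratively via d_i = x_i mod 11, x_{i+1} = (x_i − d_i)/11. The first 4 digits are (1, 0, 2, 5).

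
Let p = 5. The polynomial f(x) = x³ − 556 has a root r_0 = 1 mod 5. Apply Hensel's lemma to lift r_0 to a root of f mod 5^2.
r_1 = 11 (mod 25)

Hensel: r_{i+1} = r_i − f(r_i)/f′(r_i) mod 5^{i+2}, where f′(x) = 3x². Iterate:
  r_0 = 1 (mod 5)
  r_1 = 11 (mod 25)
Final: r = 11 with f(r) ≡ 0 mod 5^2.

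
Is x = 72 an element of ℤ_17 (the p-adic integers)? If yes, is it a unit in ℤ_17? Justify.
x ∈ ℤ_17^× (unit); v_17(x) = 0

ℤ_17 = {x ∈ ℚ_17 : v_17(x) ≥ 0} and ℤ_17^× = {x ∈ ℤ_17 : v_17(x) = 0}. Here v_17(72) = v_17(num) − v_17(den) = 0; compare against these criteria.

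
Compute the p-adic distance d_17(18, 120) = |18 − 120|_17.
d_17(18, 120) = 1/17

Step 1 — x − y = 18 − 120 = -102. Step 2 — v_17(-102) = 1 (factor: -102 = −(17^1 · 6); the sign does not affect v_p). Step 3 — |x − y|_17 = 17^{-1} = 1/17.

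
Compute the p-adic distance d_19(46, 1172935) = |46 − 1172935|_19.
d_19(46, 1172935) = 1/130321

Step 1 — x − y = 46 − 1172935 = -1172889. Step 2 — v_19(-1172889) = 4 (factor: -1172889 = −(19^4 · 9); the sign does not affect v_p). Step 3 — |x − y|_19 = 19^{-4} = 1/130321.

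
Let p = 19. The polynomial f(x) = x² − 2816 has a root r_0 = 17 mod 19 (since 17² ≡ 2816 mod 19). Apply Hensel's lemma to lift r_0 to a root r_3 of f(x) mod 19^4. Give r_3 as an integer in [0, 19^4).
r_3 = 42254 (mod 130321)

Hensel's recurrence: r_{i+1} = r_i − f(r_i)·(f′(r_i))^{-1} mod 19^{i+2}, with f′(x) = 2x. Iterate:
  r_0 = 17 (mod 19)
  r_1 = 17 (mod 361)
  r_2 = 1100 (mod 6859)
  r_3 = 42254 (mod 130321)
Final: r_3 = 42254, and one checks f(r_3) ≡ 0 mod 19^4.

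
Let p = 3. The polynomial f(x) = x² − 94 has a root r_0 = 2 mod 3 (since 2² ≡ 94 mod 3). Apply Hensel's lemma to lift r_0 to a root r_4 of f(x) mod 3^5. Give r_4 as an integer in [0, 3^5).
r_4 = 65 (mod 243)

Hensel's recurrence: r_{i+1} = r_i − f(r_i)·(f′(r_i))^{-1} mod 3^{i+2}, with f′(x) = 2x. Iterate:
  r_0 = 2 (mod 3)
  r_1 = 2 (mod 9)
  r_2 = 11 (mod 27)
  r_3 = 65 (mod 81)
  r_4 = 65 (mod 243)
Final: r_4 = 65, and one checks f(r_4) ≡ 0 mod 3^5.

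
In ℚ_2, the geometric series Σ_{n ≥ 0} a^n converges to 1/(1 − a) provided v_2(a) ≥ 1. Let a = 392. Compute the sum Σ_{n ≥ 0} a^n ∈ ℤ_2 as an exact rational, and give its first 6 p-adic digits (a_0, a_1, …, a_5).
Σ a^n = 1/(1 − a) = -1/391;  first 6 digits = (1, 0, 0, 1, 0, 0)

v_2(a) = 3 ≥ 1, so the series converges in ℤ_2 to 1/(1 − a) = 1/(1 − 392) = -1/391. Expand this rational in ℤ_2: compute digits iteratively via d_i = x_i mod 2, x_{i+1} = (x_i − d_i)/2. The first 6 digits are (1, 0, 0, 1, 0, 0).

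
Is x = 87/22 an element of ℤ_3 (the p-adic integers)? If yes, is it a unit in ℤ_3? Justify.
x ∈ ℤ_3 but not a unit; v_3(x) = 1 > 0

ℤ_3 = {x ∈ ℚ_3 : v_3(x) ≥ 0} and ℤ_3^× = {x ∈ ℤ_3 : v_3(x) = 0}. Here v_3(87/22) = v_3(num) − v_3(den) = 1; compare against these criteria.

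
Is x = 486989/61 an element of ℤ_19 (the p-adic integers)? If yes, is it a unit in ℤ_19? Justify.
x ∈ ℤ_19 but not a unit; v_19(x) = 3 > 0

ℤ_19 = {x ∈ ℚ_19 : v_19(x) ≥ 0} and ℤ_19^× = {x ∈ ℤ_19 : v_19(x) = 0}. Here v_19(486989/61) = v_19(num) − v_19(den) = 3; compare against these criteria.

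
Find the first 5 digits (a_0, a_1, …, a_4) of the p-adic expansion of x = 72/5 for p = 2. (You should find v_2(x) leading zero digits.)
(a_0, …, a_4) = (0, 0, 0, 1, 0)

v_2(72/5) = 3, so a_0 = ... = a_2 = 0. Factor out: x = 2^3 · u with u = 9/5 a unit in ℤ_2. Expand u iteratively via a_{v+i} = u_i mod 2, u_{i+1} = (u_i − a_{v+i})/2:
  u_0 = 9/5;  a_3 = 1;  u_1 = (u_0 − 1)/2 = 2/5
  u_1 = 2/5;  a_4 = 0;  u_2 = (u_1 − 0)/2 = 1/5
Digits: (0, 0, 0, 1, 0).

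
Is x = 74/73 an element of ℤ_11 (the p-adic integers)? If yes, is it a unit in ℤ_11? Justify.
x ∈ ℤ_11^× (unit); v_11(x) = 0

ℤ_11 = {x ∈ ℚ_11 : v_11(x) ≥ 0} and ℤ_11^× = {x ∈ ℤ_11 : v_11(x) = 0}. Here v_11(74/73) = v_11(num) − v_11(den) = 0; compare against these criteria.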